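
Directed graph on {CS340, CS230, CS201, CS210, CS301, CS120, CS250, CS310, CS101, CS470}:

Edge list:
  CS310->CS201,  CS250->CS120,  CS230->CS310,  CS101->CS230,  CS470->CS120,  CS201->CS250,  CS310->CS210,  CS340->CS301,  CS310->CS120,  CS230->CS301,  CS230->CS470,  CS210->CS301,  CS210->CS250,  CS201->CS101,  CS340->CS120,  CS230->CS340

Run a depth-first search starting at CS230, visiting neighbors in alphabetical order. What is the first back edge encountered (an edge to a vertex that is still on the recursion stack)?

CS101->CS230

DFS from CS230 (visiting neighbors in alphabetical order); mark gray on enter, black on exit:
CS230 gray
  CS301 gray
  CS301 black
  CS310 gray
    CS120 gray
    CS120 black
    CS201 gray
      CS101 gray
        CS101→CS230: CS230 is gray → back edge
First back edge: CS101 → CS230.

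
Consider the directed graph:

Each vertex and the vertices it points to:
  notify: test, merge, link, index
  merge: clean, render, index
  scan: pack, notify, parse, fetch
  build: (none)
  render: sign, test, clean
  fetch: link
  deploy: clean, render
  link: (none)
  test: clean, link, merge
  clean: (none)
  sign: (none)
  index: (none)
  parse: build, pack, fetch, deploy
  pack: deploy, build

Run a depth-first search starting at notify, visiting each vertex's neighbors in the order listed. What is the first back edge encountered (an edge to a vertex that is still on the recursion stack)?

DFS from notify (visiting each vertex's neighbors in the order listed); mark gray on enter, black on exit:
notify gray
  test gray
    clean gray
    clean black
    link gray
    link black
    merge gray
      merge→clean: clean black — skip
      render gray
        sign gray
        sign black
        render→test: test is gray → back edge
First back edge: render → test.

render→test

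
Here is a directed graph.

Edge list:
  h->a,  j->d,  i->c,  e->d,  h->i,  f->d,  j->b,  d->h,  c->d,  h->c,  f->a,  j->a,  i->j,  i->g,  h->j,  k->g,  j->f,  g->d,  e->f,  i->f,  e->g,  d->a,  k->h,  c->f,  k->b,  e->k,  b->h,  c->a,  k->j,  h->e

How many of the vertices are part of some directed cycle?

10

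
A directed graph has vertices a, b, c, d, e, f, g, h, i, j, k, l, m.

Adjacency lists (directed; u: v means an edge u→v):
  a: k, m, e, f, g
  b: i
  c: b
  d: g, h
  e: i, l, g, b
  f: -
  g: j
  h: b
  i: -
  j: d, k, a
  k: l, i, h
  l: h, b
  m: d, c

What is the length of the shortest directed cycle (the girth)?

3

For each vertex v, BFS finds the shortest path from v back to v.
The shortest such closed walk is a → g → j → a, length 3.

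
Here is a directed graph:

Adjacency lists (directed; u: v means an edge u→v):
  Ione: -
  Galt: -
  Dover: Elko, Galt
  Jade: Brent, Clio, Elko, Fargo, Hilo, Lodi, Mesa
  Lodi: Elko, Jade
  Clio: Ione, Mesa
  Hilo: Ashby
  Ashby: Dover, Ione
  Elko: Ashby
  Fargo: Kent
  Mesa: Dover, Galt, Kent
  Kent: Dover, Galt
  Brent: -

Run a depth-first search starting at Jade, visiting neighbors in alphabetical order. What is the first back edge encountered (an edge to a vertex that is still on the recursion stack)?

DFS from Jade (visiting neighbors in alphabetical order); mark gray on enter, black on exit:
Jade gray
  Brent gray
  Brent black
  Clio gray
    Ione gray
    Ione black
    Mesa gray
      Dover gray
        Elko gray
          Ashby gray
            Ashby→Dover: Dover is gray → back edge
First back edge: Ashby → Dover.

Ashby→Dover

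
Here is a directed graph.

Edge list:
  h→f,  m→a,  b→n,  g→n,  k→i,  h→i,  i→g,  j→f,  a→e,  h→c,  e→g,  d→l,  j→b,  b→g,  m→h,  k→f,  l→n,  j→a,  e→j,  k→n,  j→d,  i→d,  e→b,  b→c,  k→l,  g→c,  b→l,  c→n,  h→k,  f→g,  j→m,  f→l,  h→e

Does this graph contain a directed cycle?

DFS with white/gray/black marking, starting from k:
k gray
  n gray
  n black
  i gray
    g gray
      c gray
        c→n: n black — skip
      c black
      g→n: n black — skip
    g black
    d gray
      l gray
        l→n: n black — skip
      l black
    d black
  i black
  f gray
    f→g: g black — skip
    f→l: l black — skip
  f black
  k→l: l black — skip
k black
a gray
  e gray
    b gray
      b→n: n black — skip
      b→c: c black — skip
      b→l: l black — skip
      b→g: g black — skip
    b black
    e→g: g black — skip
    j gray
      j→b: b black — skip
      j→d: d black — skip
      m gray
        h gray
          h→e: e is gray → back edge
Back edge found, so a cycle exists: e → j → m → h → e.

Yes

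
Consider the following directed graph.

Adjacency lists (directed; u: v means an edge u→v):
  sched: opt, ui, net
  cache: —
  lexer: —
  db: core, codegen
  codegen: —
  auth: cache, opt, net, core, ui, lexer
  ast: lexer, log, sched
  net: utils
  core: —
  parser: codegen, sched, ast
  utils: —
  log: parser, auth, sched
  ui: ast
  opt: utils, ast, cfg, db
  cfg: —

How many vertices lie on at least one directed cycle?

A vertex is on a directed cycle iff it belongs to a strongly connected component of size ≥ 2 (or has a self-loop).
The vertices on cycles are {ui, ast, log, opt, auth, sched, parser} — 7 in total.

7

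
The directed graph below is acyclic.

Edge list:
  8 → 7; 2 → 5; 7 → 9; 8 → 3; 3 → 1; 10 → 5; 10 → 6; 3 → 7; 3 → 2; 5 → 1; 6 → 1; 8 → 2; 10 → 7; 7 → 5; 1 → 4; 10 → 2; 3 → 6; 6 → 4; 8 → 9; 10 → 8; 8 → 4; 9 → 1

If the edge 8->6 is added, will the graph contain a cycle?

No

Adding 8→6 creates a cycle iff 6 can already reach 8.
Explore from 6: no path reaches 8. The graph stays acyclic.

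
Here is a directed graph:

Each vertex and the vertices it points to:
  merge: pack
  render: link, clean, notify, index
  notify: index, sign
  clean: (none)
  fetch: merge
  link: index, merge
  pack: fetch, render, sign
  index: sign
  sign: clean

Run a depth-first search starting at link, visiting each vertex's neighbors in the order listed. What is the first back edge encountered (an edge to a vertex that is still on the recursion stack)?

fetch→merge

DFS from link (visiting each vertex's neighbors in the order listed); mark gray on enter, black on exit:
link gray
  index gray
    sign gray
      clean gray
      clean black
    sign black
  index black
  merge gray
    pack gray
      fetch gray
        fetch→merge: merge is gray → back edge
First back edge: fetch → merge.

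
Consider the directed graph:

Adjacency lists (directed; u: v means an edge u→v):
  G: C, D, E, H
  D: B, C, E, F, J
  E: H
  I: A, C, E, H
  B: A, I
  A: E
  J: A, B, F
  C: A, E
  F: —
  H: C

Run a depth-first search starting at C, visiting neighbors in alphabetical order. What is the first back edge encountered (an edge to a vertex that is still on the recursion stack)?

DFS from C (visiting neighbors in alphabetical order); mark gray on enter, black on exit:
C gray
  A gray
    E gray
      H gray
        H→C: C is gray → back edge
First back edge: H → C.

H->C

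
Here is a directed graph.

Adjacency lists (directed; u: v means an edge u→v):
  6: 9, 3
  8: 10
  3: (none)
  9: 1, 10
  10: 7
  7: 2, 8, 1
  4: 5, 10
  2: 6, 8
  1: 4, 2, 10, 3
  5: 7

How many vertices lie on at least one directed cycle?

9

A vertex is on a directed cycle iff it belongs to a strongly connected component of size ≥ 2 (or has a self-loop).
The vertices on cycles are {1, 2, 4, 5, 6, 7, 8, 9, 10} — 9 in total.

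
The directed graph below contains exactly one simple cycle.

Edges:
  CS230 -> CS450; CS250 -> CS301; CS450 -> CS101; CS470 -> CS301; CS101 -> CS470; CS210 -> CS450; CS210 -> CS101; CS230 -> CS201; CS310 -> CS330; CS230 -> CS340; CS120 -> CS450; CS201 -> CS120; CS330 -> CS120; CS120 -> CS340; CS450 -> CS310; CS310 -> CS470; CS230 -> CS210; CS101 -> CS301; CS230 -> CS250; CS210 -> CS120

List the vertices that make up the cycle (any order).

DFS with gray/black marking from CS450:
CS450 gray
  CS310 gray
    CS470 gray
      CS301 gray
      CS301 black
    CS470 black
    CS330 gray
      CS120 gray
        CS120→CS450: CS450 is gray → back edge
Back edge closes the cycle CS450 → CS310 → CS330 → CS120 → CS450; its vertices are {CS120, CS310, CS330, CS450}.

CS120, CS310, CS330, CS450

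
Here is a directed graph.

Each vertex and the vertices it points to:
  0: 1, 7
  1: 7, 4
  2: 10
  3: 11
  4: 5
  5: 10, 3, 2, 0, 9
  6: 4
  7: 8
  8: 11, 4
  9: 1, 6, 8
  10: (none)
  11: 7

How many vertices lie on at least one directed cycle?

10

A vertex is on a directed cycle iff it belongs to a strongly connected component of size ≥ 2 (or has a self-loop).
The vertices on cycles are {0, 1, 3, 4, 5, 6, 7, 8, 9, 11} — 10 in total.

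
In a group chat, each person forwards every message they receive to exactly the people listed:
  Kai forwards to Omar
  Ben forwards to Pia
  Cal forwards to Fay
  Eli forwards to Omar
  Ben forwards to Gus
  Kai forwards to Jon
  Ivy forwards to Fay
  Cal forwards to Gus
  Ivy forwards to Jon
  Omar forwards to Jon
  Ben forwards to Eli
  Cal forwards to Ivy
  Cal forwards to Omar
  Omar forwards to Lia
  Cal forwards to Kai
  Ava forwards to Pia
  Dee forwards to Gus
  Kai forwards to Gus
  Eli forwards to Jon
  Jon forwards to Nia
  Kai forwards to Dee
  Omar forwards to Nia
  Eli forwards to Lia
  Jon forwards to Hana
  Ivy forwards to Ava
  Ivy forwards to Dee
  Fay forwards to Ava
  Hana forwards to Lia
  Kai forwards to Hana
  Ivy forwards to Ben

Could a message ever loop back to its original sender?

DFS with white/gray/black marking, starting from Eli:
Eli gray
  Omar gray
    Nia gray
    Nia black
    Lia gray
    Lia black
    Jon gray
      Hana gray
        Hana→Lia: Lia black — skip
      Hana black
      Jon→Nia: Nia black — skip
    Jon black
  Omar black
  Eli→Jon: Jon black — skip
  Eli→Lia: Lia black — skip
Eli black
Kai gray
  Kai→Hana: Hana black — skip
  Kai→Omar: Omar black — skip
  Dee gray
    Gus gray
    Gus black
  Dee black
  Kai→Jon: Jon black — skip
  Kai→Gus: Gus black — skip
Kai black
Ava gray
  Pia gray
  Pia black
Ava black
Ben gray
  Ben→Eli: Eli black — skip
  Ben→Pia: Pia black — skip
  Ben→Gus: Gus black — skip
Ben black
Cal gray
  Fay gray
    Fay→Ava: Ava black — skip
  Fay black
  Cal→Omar: Omar black — skip
  Cal→Gus: Gus black — skip
  Cal→Kai: Kai black — skip
  Ivy gray
    Ivy→Fay: Fay black — skip
    Ivy→Dee: Dee black — skip
    Ivy→Ben: Ben black — skip
    Ivy→Ava: Ava black — skip
    Ivy→Jon: Jon black — skip
  Ivy black
Cal black
Every edge goes to a white or black vertex — no back edge, so the graph is acyclic.

No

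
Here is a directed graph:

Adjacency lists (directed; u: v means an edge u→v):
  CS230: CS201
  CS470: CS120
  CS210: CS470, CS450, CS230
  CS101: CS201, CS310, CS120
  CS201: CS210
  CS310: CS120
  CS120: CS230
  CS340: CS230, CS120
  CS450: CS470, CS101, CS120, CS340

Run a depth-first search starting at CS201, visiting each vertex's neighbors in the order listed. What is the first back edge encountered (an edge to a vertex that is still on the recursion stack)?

DFS from CS201 (visiting each vertex's neighbors in the order listed); mark gray on enter, black on exit:
CS201 gray
  CS210 gray
    CS470 gray
      CS120 gray
        CS230 gray
          CS230→CS201: CS201 is gray → back edge
First back edge: CS230 → CS201.

CS230→CS201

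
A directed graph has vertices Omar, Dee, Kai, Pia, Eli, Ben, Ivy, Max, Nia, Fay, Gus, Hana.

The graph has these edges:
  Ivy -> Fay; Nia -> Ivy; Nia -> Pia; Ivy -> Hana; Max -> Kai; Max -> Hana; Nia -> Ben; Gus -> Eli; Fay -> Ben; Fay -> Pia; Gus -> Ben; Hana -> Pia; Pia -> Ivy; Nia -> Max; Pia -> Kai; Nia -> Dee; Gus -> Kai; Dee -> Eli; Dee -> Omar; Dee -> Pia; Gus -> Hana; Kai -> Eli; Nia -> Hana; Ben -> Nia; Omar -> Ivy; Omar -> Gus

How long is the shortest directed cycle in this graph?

For each vertex v, BFS finds the shortest path from v back to v.
The shortest such closed walk is Ben → Nia → Ben, length 2.

2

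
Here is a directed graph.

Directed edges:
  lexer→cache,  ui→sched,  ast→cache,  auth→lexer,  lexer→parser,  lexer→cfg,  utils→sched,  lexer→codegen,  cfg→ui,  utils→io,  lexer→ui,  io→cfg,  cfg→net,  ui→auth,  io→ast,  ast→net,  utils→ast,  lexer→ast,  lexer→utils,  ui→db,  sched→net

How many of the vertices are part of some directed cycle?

6

A vertex is on a directed cycle iff it belongs to a strongly connected component of size ≥ 2 (or has a self-loop).
The vertices on cycles are {io, ui, cfg, auth, lexer, utils} — 6 in total.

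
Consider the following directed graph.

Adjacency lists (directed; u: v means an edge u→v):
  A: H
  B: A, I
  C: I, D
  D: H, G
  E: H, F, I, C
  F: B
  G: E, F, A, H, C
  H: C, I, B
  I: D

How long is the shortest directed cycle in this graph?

For each vertex v, BFS finds the shortest path from v back to v.
The shortest such closed walk is G → C → D → G, length 3.

3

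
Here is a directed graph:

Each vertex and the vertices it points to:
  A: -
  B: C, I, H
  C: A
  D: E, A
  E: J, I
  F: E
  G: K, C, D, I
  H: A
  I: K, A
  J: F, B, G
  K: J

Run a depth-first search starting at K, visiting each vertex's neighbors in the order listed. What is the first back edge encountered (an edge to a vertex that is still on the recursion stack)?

E→J

DFS from K (visiting each vertex's neighbors in the order listed); mark gray on enter, black on exit:
K gray
  J gray
    F gray
      E gray
        E→J: J is gray → back edge
First back edge: E → J.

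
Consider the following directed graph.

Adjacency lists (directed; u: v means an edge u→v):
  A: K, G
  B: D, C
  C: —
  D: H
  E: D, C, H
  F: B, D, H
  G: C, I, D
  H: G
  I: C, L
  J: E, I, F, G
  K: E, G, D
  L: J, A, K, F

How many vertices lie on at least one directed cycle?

11

A vertex is on a directed cycle iff it belongs to a strongly connected component of size ≥ 2 (or has a self-loop).
The vertices on cycles are {A, B, D, E, F, G, H, I, J, K, L} — 11 in total.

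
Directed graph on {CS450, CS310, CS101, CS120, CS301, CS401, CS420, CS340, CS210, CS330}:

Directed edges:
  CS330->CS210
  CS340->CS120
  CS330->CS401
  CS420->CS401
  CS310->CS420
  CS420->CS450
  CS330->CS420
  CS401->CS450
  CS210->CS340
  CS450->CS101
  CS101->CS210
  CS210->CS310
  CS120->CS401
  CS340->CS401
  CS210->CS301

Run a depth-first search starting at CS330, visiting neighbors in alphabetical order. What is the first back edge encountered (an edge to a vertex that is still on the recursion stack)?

CS101→CS210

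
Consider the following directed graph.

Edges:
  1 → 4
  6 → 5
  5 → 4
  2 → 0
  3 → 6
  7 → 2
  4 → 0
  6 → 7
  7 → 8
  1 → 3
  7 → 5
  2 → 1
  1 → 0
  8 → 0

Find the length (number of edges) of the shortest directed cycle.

5

For each vertex v, BFS finds the shortest path from v back to v.
The shortest such closed walk is 3 → 6 → 7 → 2 → 1 → 3, length 5.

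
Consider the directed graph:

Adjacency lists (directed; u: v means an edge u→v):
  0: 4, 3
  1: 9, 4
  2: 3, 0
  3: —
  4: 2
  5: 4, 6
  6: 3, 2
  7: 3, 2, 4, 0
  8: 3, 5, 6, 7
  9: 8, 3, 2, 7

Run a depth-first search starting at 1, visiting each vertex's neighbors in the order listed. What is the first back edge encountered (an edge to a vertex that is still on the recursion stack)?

0→4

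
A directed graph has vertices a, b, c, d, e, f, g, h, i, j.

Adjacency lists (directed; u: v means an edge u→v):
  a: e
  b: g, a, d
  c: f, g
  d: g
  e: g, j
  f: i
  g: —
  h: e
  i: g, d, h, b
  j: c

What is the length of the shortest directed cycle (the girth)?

6

For each vertex v, BFS finds the shortest path from v back to v.
The shortest such closed walk is i → h → e → j → c → f → i, length 6.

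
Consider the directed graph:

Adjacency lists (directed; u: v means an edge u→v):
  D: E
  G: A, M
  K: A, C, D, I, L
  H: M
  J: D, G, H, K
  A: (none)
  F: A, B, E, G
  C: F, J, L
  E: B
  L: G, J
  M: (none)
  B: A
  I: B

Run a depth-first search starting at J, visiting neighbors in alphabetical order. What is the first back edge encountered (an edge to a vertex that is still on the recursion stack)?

C→J

DFS from J (visiting neighbors in alphabetical order); mark gray on enter, black on exit:
J gray
  D gray
    E gray
      B gray
        A gray
        A black
      B black
    E black
  D black
  G gray
    G→A: A black — skip
    M gray
    M black
  G black
  H gray
    H→M: M black — skip
  H black
  K gray
    K→A: A black — skip
    C gray
      F gray
        F→A: A black — skip
        F→B: B black — skip
        F→E: E black — skip
        F→G: G black — skip
      F black
      C→J: J is gray → back edge
First back edge: C → J.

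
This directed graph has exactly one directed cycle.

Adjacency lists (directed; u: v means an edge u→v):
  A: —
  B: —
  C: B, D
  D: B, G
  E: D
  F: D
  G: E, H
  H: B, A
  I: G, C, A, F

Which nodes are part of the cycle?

D, E, G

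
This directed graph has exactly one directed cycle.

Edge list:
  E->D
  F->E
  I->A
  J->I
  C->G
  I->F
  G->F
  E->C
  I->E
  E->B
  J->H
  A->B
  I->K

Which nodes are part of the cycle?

C, E, F, G

DFS with gray/black marking from E:
E gray
  B gray
  B black
  D gray
  D black
  C gray
    G gray
      F gray
        F→E: E is gray → back edge
Back edge closes the cycle E → C → G → F → E; its vertices are {C, E, F, G}.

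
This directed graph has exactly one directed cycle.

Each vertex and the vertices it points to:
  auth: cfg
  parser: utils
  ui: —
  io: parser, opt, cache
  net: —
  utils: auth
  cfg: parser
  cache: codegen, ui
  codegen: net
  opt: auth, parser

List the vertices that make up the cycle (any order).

DFS with gray/black marking from parser:
parser gray
  utils gray
    auth gray
      cfg gray
        cfg→parser: parser is gray → back edge
Back edge closes the cycle parser → utils → auth → cfg → parser; its vertices are {cfg, auth, utils, parser}.

cfg, auth, utils, parser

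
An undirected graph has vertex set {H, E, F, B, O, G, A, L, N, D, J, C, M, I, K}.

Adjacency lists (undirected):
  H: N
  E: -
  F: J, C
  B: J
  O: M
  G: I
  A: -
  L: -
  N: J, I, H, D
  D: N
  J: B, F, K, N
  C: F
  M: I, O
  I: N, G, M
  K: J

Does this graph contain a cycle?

DFS, tracking each vertex's parent; an edge to a visited non-parent vertex closes a cycle.
Start from E:
visit E (parent –)
visit H (parent –)
  visit N (parent H)
    visit J (parent N)
      visit B (parent J)
        B–J: parent, skip
      visit F (parent J)
        F–J: parent, skip
        visit C (parent F)
          C–F: parent, skip
      visit K (parent J)
        K–J: parent, skip
      J–N: parent, skip
    visit I (parent N)
      I–N: parent, skip
      visit G (parent I)
        G–I: parent, skip
      visit M (parent I)
        M–I: parent, skip
        visit O (parent M)
          O–M: parent, skip
    N–H: parent, skip
    visit D (parent N)
      D–N: parent, skip
visit A (parent –)
visit L (parent –)
No non-parent visited neighbor found — the graph is a forest.

No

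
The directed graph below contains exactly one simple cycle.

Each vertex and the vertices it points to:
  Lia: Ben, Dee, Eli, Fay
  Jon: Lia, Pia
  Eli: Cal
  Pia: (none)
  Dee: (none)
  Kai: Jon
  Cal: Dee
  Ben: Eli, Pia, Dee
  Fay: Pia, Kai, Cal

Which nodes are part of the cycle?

Fay, Jon, Kai, Lia

DFS with gray/black marking from Fay:
Fay gray
  Pia gray
  Pia black
  Kai gray
    Jon gray
      Lia gray
        Ben gray
          Eli gray
            Cal gray
              Dee gray
              Dee black
            Cal black
          Eli black
          Ben→Pia: Pia black — skip
          Ben→Dee: Dee black — skip
        Ben black
        Lia→Dee: Dee black — skip
        Lia→Eli: Eli black — skip
        Lia→Fay: Fay is gray → back edge
Back edge closes the cycle Fay → Kai → Jon → Lia → Fay; its vertices are {Fay, Jon, Kai, Lia}.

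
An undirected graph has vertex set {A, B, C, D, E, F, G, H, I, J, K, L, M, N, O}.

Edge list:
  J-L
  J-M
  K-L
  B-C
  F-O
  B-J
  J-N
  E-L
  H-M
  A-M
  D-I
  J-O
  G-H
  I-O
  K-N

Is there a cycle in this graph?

Yes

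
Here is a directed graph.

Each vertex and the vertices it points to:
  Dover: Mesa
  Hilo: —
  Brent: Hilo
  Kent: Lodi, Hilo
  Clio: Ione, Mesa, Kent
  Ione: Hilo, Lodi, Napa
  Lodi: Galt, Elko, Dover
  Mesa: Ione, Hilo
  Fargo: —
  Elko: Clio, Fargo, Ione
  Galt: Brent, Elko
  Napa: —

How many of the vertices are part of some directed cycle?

A vertex is on a directed cycle iff it belongs to a strongly connected component of size ≥ 2 (or has a self-loop).
The vertices on cycles are {Clio, Elko, Galt, Ione, Kent, Lodi, Mesa, Dover} — 8 in total.

8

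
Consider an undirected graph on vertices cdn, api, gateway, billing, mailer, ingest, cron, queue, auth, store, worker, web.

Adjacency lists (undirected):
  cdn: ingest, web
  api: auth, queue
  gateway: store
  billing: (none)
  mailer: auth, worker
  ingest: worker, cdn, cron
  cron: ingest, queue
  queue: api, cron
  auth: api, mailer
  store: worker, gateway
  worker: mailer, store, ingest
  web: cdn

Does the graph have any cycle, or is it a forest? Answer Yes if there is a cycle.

DFS, tracking each vertex's parent; an edge to a visited non-parent vertex closes a cycle.
Start from gateway:
visit gateway (parent –)
  visit store (parent gateway)
    visit worker (parent store)
      visit mailer (parent worker)
        visit auth (parent mailer)
          visit api (parent auth)
            api–auth: parent, skip
            visit queue (parent api)
              queue–api: parent, skip
              visit cron (parent queue)
                visit ingest (parent cron)
                  ingest–worker: worker visited and ≠ parent → cycle
Cycle: worker – mailer – auth – api – queue – cron – ingest – worker.

Yes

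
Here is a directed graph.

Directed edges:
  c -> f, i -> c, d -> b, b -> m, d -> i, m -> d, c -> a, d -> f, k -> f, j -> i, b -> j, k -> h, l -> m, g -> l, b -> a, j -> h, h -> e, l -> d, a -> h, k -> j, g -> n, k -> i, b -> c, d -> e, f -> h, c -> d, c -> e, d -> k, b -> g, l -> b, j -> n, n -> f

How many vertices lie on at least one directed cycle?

A vertex is on a directed cycle iff it belongs to a strongly connected component of size ≥ 2 (or has a self-loop).
The vertices on cycles are {b, c, d, g, i, j, k, l, m} — 9 in total.

9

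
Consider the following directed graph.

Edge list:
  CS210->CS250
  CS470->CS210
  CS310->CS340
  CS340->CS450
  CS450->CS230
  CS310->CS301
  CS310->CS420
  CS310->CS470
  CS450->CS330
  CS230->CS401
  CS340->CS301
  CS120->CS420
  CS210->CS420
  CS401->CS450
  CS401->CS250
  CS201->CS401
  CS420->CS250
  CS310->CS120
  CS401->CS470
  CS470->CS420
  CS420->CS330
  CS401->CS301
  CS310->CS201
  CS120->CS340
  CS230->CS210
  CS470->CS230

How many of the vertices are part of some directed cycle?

4

A vertex is on a directed cycle iff it belongs to a strongly connected component of size ≥ 2 (or has a self-loop).
The vertices on cycles are {CS230, CS401, CS450, CS470} — 4 in total.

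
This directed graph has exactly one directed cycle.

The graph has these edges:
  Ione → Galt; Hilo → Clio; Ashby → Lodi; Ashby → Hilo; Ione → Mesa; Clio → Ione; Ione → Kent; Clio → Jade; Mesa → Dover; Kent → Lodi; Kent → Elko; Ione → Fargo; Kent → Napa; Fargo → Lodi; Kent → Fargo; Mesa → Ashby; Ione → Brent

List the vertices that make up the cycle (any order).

Clio, Hilo, Ione, Mesa, Ashby

DFS with gray/black marking from Hilo:
Hilo gray
  Clio gray
    Ione gray
      Mesa gray
        Ashby gray
          Ashby→Hilo: Hilo is gray → back edge
Back edge closes the cycle Hilo → Clio → Ione → Mesa → Ashby → Hilo; its vertices are {Clio, Hilo, Ione, Mesa, Ashby}.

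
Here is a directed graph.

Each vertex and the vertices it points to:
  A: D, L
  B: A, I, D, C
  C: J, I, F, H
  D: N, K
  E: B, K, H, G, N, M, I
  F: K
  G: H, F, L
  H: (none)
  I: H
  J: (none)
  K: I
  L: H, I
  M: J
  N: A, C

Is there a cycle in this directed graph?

Yes

DFS with white/gray/black marking, starting from K:
K gray
  I gray
    H gray
    H black
  I black
K black
A gray
  D gray
    N gray
      N→A: A is gray → back edge
Back edge found, so a cycle exists: A → D → N → A.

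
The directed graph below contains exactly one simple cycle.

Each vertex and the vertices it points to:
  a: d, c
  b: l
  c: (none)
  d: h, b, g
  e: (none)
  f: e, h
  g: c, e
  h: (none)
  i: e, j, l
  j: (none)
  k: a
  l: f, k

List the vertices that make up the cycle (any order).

DFS with gray/black marking from l:
l gray
  f gray
    e gray
    e black
    h gray
    h black
  f black
  k gray
    a gray
      d gray
        d→h: h black — skip
        b gray
          b→l: l is gray → back edge
Back edge closes the cycle l → k → a → d → b → l; its vertices are {a, b, d, k, l}.

a, b, d, k, l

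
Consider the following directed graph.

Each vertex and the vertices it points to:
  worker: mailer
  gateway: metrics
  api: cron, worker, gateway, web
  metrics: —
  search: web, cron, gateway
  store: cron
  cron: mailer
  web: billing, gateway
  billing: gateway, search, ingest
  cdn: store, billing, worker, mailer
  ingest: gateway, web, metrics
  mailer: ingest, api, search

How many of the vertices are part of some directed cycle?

8

A vertex is on a directed cycle iff it belongs to a strongly connected component of size ≥ 2 (or has a self-loop).
The vertices on cycles are {api, web, cron, ingest, mailer, search, worker, billing} — 8 in total.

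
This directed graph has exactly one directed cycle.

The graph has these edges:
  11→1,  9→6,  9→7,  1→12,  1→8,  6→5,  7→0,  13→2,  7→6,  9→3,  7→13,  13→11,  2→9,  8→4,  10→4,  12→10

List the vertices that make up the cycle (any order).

2, 7, 9, 13

DFS with gray/black marking from 13:
13 gray
  11 gray
    1 gray
      8 gray
        4 gray
        4 black
      8 black
      12 gray
        10 gray
          10→4: 4 black — skip
        10 black
      12 black
    1 black
  11 black
  2 gray
    9 gray
      3 gray
      3 black
      7 gray
        0 gray
        0 black
        6 gray
          5 gray
          5 black
        6 black
        7→13: 13 is gray → back edge
Back edge closes the cycle 13 → 2 → 9 → 7 → 13; its vertices are {2, 7, 9, 13}.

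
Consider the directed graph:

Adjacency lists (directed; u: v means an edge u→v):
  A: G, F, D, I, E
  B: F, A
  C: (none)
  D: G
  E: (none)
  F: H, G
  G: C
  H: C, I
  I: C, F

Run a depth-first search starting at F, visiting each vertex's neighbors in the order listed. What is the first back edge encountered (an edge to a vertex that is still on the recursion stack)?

I→F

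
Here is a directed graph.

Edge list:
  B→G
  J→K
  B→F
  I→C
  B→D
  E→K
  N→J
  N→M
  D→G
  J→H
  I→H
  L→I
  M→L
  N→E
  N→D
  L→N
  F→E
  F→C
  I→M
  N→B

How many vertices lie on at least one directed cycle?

A vertex is on a directed cycle iff it belongs to a strongly connected component of size ≥ 2 (or has a self-loop).
The vertices on cycles are {I, L, M, N} — 4 in total.

4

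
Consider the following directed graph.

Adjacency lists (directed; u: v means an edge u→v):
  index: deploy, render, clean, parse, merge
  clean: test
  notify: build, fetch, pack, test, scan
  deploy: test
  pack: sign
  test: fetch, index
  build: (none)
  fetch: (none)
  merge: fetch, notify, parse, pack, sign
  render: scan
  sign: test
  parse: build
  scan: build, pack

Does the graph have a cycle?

DFS with white/gray/black marking, starting from index:
index gray
  deploy gray
    test gray
      fetch gray
      fetch black
      test→index: index is gray → back edge
Back edge found, so a cycle exists: index → deploy → test → index.

Yes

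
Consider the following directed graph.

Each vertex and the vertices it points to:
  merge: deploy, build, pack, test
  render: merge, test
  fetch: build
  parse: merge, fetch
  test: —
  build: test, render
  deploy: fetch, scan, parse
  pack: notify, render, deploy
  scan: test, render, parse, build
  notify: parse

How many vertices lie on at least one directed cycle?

A vertex is on a directed cycle iff it belongs to a strongly connected component of size ≥ 2 (or has a self-loop).
The vertices on cycles are {pack, scan, build, fetch, merge, parse, deploy, notify, render} — 9 in total.

9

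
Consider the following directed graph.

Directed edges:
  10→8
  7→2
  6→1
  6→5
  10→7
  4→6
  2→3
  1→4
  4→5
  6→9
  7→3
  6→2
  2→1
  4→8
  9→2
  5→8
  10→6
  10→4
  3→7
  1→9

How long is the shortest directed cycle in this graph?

2

For each vertex v, BFS finds the shortest path from v back to v.
The shortest such closed walk is 7 → 3 → 7, length 2.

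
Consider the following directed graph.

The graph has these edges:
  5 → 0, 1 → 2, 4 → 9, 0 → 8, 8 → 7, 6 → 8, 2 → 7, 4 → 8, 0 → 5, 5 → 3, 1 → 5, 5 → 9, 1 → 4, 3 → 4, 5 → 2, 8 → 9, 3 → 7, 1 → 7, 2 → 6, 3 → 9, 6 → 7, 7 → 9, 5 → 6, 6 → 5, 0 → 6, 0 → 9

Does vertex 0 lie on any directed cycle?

0 is on a cycle iff 0 can reach itself via ≥1 edge.
0 → 5 → 0 — yes.

Yes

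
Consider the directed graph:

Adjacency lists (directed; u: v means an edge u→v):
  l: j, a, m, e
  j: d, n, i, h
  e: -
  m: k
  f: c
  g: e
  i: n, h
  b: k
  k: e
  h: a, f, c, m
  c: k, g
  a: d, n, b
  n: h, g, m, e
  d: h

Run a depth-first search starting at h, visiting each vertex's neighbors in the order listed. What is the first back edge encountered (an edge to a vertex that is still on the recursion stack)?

d->h

DFS from h (visiting each vertex's neighbors in the order listed); mark gray on enter, black on exit:
h gray
  a gray
    d gray
      d→h: h is gray → back edge
First back edge: d → h.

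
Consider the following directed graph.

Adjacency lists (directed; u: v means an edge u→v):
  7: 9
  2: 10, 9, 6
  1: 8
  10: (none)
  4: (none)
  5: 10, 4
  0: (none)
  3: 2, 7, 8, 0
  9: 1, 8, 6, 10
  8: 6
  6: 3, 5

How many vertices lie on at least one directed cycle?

A vertex is on a directed cycle iff it belongs to a strongly connected component of size ≥ 2 (or has a self-loop).
The vertices on cycles are {1, 2, 3, 6, 7, 8, 9} — 7 in total.

7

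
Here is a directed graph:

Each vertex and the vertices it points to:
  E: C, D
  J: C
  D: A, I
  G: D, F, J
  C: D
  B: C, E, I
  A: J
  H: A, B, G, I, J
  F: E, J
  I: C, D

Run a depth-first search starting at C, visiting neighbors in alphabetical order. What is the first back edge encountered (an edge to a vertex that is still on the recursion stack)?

DFS from C (visiting neighbors in alphabetical order); mark gray on enter, black on exit:
C gray
  D gray
    A gray
      J gray
        J→C: C is gray → back edge
First back edge: J → C.

J->C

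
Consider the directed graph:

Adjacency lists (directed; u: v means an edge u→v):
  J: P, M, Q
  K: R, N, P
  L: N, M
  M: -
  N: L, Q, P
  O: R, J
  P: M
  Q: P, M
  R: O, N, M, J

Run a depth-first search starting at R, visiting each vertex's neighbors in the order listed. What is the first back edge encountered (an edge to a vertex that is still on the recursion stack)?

DFS from R (visiting each vertex's neighbors in the order listed); mark gray on enter, black on exit:
R gray
  O gray
    O→R: R is gray → back edge
First back edge: O → R.

O→R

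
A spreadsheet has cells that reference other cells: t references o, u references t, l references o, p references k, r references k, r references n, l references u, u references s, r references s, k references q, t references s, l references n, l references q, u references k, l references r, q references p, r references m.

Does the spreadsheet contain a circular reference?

Yes

DFS with white/gray/black marking, starting from t:
t gray
  s gray
  s black
  o gray
  o black
t black
k gray
  q gray
    p gray
      p→k: k is gray → back edge
Back edge found, so a cycle exists: k → q → p → k.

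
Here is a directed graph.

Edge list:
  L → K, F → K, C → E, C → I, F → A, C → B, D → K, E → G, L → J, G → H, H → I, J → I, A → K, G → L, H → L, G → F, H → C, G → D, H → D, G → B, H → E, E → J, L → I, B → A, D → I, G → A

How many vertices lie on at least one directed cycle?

A vertex is on a directed cycle iff it belongs to a strongly connected component of size ≥ 2 (or has a self-loop).
The vertices on cycles are {C, E, G, H} — 4 in total.

4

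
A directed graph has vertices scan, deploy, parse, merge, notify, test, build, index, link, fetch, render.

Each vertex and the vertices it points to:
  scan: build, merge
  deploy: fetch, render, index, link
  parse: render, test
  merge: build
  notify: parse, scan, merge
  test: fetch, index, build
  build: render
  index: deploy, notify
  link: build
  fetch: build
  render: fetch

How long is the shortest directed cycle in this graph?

2

For each vertex v, BFS finds the shortest path from v back to v.
The shortest such closed walk is index → deploy → index, length 2.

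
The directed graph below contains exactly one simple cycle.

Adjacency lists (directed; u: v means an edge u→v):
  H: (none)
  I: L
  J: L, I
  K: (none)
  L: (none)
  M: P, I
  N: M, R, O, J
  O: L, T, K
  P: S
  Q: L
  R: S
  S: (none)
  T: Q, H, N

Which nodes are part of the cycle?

DFS with gray/black marking from T:
T gray
  Q gray
    L gray
    L black
  Q black
  H gray
  H black
  N gray
    M gray
      P gray
        S gray
        S black
      P black
      I gray
        I→L: L black — skip
      I black
    M black
    R gray
      R→S: S black — skip
    R black
    O gray
      O→L: L black — skip
      O→T: T is gray → back edge
Back edge closes the cycle T → N → O → T; its vertices are {N, O, T}.

N, O, T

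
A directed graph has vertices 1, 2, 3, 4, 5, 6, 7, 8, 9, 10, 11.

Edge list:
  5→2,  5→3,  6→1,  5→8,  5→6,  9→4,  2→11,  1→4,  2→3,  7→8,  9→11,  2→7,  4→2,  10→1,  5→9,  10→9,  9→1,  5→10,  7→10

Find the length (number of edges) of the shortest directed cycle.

5

For each vertex v, BFS finds the shortest path from v back to v.
The shortest such closed walk is 2 → 7 → 10 → 9 → 4 → 2, length 5.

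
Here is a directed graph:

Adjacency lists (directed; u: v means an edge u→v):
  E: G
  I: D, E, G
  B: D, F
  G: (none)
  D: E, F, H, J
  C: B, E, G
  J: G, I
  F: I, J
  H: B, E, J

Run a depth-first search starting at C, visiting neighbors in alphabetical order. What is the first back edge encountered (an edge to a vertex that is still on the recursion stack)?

DFS from C (visiting neighbors in alphabetical order); mark gray on enter, black on exit:
C gray
  B gray
    D gray
      E gray
        G gray
        G black
      E black
      F gray
        I gray
          I→D: D is gray → back edge
First back edge: I → D.

I→D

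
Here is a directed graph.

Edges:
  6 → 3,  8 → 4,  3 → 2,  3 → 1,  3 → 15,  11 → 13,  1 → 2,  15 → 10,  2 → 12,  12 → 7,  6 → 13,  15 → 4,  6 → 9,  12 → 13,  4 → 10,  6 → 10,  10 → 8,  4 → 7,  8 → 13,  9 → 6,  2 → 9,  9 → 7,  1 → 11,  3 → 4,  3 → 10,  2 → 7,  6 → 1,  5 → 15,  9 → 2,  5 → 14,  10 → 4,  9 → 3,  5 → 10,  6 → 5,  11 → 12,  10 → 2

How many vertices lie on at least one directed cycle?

10

A vertex is on a directed cycle iff it belongs to a strongly connected component of size ≥ 2 (or has a self-loop).
The vertices on cycles are {1, 2, 3, 4, 5, 6, 8, 9, 10, 15} — 10 in total.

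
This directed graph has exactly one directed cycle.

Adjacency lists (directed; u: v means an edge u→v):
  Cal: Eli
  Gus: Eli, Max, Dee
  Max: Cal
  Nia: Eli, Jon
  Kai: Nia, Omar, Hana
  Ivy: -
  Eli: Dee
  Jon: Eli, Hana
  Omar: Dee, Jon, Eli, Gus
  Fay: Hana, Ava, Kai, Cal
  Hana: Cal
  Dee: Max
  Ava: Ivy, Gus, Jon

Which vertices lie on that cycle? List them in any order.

Cal, Dee, Eli, Max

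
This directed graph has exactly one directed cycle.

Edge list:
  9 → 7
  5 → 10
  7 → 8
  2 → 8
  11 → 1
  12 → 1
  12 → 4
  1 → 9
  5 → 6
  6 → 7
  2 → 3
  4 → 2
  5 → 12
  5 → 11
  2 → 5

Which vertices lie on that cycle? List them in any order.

DFS with gray/black marking from 4:
4 gray
  2 gray
    3 gray
    3 black
    8 gray
    8 black
    5 gray
      11 gray
        1 gray
          9 gray
            7 gray
              7→8: 8 black — skip
            7 black
          9 black
        1 black
      11 black
      12 gray
        12→1: 1 black — skip
        12→4: 4 is gray → back edge
Back edge closes the cycle 4 → 2 → 5 → 12 → 4; its vertices are {2, 4, 5, 12}.

2, 4, 5, 12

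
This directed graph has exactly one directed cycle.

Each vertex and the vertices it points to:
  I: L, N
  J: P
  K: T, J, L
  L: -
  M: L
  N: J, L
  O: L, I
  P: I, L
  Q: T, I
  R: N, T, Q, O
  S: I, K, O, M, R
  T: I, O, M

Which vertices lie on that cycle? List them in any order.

I, J, N, P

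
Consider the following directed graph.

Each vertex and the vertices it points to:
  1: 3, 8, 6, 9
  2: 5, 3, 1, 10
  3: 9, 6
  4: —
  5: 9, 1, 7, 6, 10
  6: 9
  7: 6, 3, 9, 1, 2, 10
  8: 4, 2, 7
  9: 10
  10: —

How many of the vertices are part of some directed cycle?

5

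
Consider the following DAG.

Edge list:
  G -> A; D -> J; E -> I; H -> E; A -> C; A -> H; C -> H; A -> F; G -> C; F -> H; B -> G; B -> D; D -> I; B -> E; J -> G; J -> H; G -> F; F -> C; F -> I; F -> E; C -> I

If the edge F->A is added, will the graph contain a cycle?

Adding F→A creates a cycle iff A can already reach F.
Path from A: A → F.
So A → … → F → A is a cycle.

Yes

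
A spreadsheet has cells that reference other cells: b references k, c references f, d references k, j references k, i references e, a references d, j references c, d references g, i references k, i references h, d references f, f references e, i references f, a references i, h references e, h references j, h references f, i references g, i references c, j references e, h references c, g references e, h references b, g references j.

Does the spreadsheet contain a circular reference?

DFS with white/gray/black marking, starting from h:
h gray
  c gray
    f gray
      e gray
      e black
    f black
  c black
  h→f: f black — skip
  j gray
    j→e: e black — skip
    j→c: c black — skip
    k gray
    k black
  j black
  b gray
    b→k: k black — skip
  b black
  h→e: e black — skip
h black
a gray
  i gray
    i→e: e black — skip
    i→k: k black — skip
    g gray
      g→j: j black — skip
      g→e: e black — skip
    g black
    i→c: c black — skip
    i→h: h black — skip
    i→f: f black — skip
  i black
  d gray
    d→f: f black — skip
    d→g: g black — skip
    d→k: k black — skip
  d black
a black
Every edge goes to a white or black vertex — no back edge, so the graph is acyclic.

No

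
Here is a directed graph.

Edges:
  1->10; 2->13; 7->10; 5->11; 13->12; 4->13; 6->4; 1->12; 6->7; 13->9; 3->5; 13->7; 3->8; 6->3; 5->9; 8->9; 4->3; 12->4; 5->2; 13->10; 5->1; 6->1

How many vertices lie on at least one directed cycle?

7

A vertex is on a directed cycle iff it belongs to a strongly connected component of size ≥ 2 (or has a self-loop).
The vertices on cycles are {1, 2, 3, 4, 5, 12, 13} — 7 in total.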